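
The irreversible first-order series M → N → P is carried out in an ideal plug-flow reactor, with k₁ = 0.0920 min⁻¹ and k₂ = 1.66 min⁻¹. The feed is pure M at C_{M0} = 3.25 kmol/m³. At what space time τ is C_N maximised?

For first-order series the maximum of C_N occurs at τ_opt = ln(k₂/k₁)/(k₂−k₁).
= ln(1.66/0.0920)/(1.66−0.0920) = ln(18.04)/1.568 = 2.893/1.568 = 1.84 min.

1.84 min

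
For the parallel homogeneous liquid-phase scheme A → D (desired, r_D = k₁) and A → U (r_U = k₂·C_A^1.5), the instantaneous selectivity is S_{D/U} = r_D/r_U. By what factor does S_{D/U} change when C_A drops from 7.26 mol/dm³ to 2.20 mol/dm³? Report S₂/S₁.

5.99

S_{D/U} = (k₁/k₂)·C_A^-1.5, so S₂/S₁ = (C_{A,2}/C_{A,1})^-1.5.
= (2.20/7.26)^(-1.5) = (0.3030)^(-1.5) = 5.99.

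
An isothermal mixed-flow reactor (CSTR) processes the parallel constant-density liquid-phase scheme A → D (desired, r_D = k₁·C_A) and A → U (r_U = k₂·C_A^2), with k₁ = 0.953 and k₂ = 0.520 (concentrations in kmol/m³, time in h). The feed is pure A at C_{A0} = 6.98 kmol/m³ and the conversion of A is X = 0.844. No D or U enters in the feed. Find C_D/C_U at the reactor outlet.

Exit C_A = C_{A0}(1−X) = 6.98×0.156 = 1.089 kmol/m³.
Rates in a CSTR are evaluated at the outlet concentration: r_D = 0.953×1.089 = 1.038, r_U = 0.520×1.089^2 = 0.6165.
Overall selectivity = C_D/C_U = r_Dτ/(r_Uτ) = r_D/r_U = 1.68.

1.68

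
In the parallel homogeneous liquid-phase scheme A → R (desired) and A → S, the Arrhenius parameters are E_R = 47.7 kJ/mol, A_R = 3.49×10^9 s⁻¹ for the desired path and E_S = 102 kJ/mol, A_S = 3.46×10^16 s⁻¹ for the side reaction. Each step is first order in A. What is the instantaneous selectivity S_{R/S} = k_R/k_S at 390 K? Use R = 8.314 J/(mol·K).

1.89

Since both paths have the same order in A, the concentration cancels and S_{R/S} = k_R/k_S = (A_R/A_S)·exp[(E_S−E_R)/(RT)].
(E_S−E_R)/(RT) = (102−47.7)×10³/(8.314×390) = 54300/3242 = 16.75.
k_R/k_S = (3.49×10^9/3.46×10^16)·exp(16.75) = 1.009×10^-7 × 1.875×10^7 = 1.89.
Since E_R < E_S, lowering the temperature improves selectivity toward R.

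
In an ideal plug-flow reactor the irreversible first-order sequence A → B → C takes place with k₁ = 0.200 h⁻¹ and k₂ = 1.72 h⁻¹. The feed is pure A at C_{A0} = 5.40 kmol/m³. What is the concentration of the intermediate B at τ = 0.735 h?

For first-order series with pure A initially, C_B(τ) = k₁C_{A0}/(k₂−k₁)·(e^(−k₁τ) − e^(−k₂τ)).
e^(−k₁τ) = e^(−0.200×0.735) = e^(−0.1470) = 0.8633; e^(−k₂τ) = e^(−1.264) = 0.2825.
C_B = 0.200×5.40/(1.72−0.200) × (0.8633−0.2825) = 0.7105×0.5808 = 0.4127 kmol/m³.

0.413 kmol/m³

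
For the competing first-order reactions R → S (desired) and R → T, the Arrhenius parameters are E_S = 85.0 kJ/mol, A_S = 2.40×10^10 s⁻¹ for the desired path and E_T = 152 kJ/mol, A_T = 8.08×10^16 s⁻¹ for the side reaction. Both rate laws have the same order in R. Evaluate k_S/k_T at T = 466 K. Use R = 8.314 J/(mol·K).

k_S/k_T = (A_S/A_T)·exp[−(E_S−E_T)/(RT)] = (A_S/A_T)·exp[(E_T−E_S)/(RT)].
(E_T−E_S)/(RT) = (152−85.0)×10³/(8.314×466) = 67000/3874 = 17.29.
k_S/k_T = (2.40×10^10/8.08×10^16)·exp(17.29) = 2.970×10^-7 × 3.239×10^7 = 9.62.
Since E_S < E_T, lowering the temperature improves selectivity toward S.

9.62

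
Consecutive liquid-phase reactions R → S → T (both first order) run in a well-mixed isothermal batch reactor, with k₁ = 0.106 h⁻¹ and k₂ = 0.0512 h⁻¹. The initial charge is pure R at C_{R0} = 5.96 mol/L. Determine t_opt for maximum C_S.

13.3 h

The intermediate peaks when r₁ = r₂, i.e. k₁e^(−k₁t) = k₂e^(−k₂t), giving t_opt = ln(k₂/k₁)/(k₂−k₁).
= ln(0.0512/0.106)/(0.0512−0.106) = ln(0.4830)/-0.05480 = -0.7277/-0.05480 = 13.3 h.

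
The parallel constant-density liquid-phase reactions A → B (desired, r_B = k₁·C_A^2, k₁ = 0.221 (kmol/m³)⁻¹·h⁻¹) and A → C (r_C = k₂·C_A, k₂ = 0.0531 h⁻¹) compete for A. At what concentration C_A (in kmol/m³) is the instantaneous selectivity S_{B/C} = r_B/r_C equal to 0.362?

S_{B/C} = (k₁/k₂)·C_A ⇒ C_A = S·k₂/k₁.
= 0.362×0.0531/0.221 = 0.0870 kmol/m³.

0.0870 kmol/m³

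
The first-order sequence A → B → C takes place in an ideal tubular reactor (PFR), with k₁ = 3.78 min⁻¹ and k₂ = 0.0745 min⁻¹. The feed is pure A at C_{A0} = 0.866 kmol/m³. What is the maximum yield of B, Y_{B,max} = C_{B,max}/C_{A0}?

At the optimum, C_{B,max}/C_{A0} = (k₁/k₂)^[k₂/(k₂−k₁)].
= (3.78/0.0745)^(0.0745/(0.0745−3.78)) = (50.74)^(-0.02011) = 0.9241.

0.924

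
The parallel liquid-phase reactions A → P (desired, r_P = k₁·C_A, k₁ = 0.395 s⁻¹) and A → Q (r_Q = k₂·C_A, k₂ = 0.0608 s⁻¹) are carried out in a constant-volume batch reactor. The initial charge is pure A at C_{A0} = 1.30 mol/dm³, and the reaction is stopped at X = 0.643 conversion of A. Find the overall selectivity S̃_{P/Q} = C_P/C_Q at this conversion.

6.50

C_A = C_{A0}(1−X) = 0.4641 mol/dm³.
Both paths are first order in A, so the instantaneous fraction to P is constant: dC_P/d(−C_A) = k₁/(k₁+k₂) = 0.8666.
C_P = 0.8666·(C_{A0}−C_A) = 0.8666×0.8359 = 0.724 mol/dm³.
C_Q = (C_{A0}−C_A)−C_P = 0.1115 mol/dm³; S̃_{P/Q} = 0.7244/0.1115 = 6.50.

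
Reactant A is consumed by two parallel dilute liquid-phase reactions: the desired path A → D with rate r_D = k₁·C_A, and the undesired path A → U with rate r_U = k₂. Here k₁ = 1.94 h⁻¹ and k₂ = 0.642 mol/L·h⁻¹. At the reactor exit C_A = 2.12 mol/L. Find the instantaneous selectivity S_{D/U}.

S_{D/U} = r_D/r_U = (k₁·C_A)/(k₂) = (k₁/k₂)·C_A.
= (1.94×2.120) / (0.642) = 4.113/0.6420 = 6.41.

6.41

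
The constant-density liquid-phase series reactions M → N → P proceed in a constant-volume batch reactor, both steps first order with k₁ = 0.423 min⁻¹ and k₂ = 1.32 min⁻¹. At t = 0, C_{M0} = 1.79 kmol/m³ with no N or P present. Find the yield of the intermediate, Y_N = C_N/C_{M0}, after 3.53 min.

0.101

The intermediate concentration in a first-order A→B→C sequence is C_N = k₁C_{M0}(e^(−k₁t) − e^(−k₂t))/(k₂−k₁).
e^(−k₁t) = e^(−0.423×3.53) = e^(−1.493) = 0.2247; e^(−k₂t) = e^(−4.660) = 0.009470.
C_N = 0.423×1.79/(1.32−0.423) × (0.2247−0.009470) = 0.8441×0.2152 = 0.1816 kmol/m³.
Y_N = C_N/C_{M0} = 0.1816/1.79 = 0.101.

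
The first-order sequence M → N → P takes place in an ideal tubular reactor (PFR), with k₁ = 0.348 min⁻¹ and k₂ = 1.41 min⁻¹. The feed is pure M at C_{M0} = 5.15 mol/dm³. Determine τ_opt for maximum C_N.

The intermediate peaks when r₁ = r₂, i.e. k₁e^(−k₁τ) = k₂e^(−k₂τ), giving τ_opt = ln(k₂/k₁)/(k₂−k₁).
= ln(1.41/0.348)/(1.41−0.348) = ln(4.052)/1.062 = 1.399/1.062 = 1.32 min.

1.32 min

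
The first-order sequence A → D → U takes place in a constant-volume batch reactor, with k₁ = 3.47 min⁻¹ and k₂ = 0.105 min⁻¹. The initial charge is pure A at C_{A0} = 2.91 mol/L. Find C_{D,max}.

Evaluating C_D at t_opt = ln(k₂/k₁)/(k₂−k₁) gives C_{D,max}/C_{A0} = (k₁/k₂)^[k₂/(k₂−k₁)].
= (3.47/0.105)^(0.105/(0.105−3.47)) = (33.05)^(-0.03120) = 0.8966.
C_{D,max} = 0.8966×2.91 = 2.61 mol/L.

2.61 mol/L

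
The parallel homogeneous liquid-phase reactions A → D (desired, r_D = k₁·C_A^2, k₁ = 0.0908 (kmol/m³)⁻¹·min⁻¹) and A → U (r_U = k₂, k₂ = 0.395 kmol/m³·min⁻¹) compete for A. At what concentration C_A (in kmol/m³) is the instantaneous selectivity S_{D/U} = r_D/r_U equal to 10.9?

6.89 kmol/m³

S_{D/U} = (k₁/k₂)·C_A^2 ⇒ C_A = (S·k₂/k₁)^(0.5).
= (10.9×0.395/0.0908)^(0.5) = (47.42)^(0.5) = 6.89 kmol/m³.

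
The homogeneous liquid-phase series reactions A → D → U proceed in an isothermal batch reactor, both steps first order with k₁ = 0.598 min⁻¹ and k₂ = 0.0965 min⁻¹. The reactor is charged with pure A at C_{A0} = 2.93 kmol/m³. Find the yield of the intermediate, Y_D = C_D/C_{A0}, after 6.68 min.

The intermediate concentration in a first-order A→B→C sequence is C_D = k₁C_{A0}(e^(−k₁t) − e^(−k₂t))/(k₂−k₁).
e^(−k₁t) = e^(−0.598×6.68) = e^(−3.995) = 0.01841; e^(−k₂t) = e^(−0.6446) = 0.5249.
C_D = 0.598×2.93/(0.0965−0.598) × (0.01841−0.5249) = (-3.494)×(-0.5064) = 1.769 kmol/m³.
Y_D = C_D/C_{A0} = 1.769/2.93 = 0.604.

0.604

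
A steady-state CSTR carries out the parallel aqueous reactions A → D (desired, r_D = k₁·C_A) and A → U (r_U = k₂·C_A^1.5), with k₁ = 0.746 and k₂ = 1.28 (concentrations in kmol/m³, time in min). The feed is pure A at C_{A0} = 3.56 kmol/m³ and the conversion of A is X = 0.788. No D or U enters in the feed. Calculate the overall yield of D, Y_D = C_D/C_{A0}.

Exit C_A = C_{A0}(1−X) = 3.56×0.212 = 0.7547 kmol/m³.
A CSTR operates uniformly at the exit composition, giving r_D = 0.5630 and r_U = 0.8392 (each k·C_A^n at C_A = 0.7547).
Fraction of consumed A going to D: r_D/(r_D+r_U) = 0.4015.
C_D = 0.4015·C_{A0}·X = 0.4015×3.56×0.788 = 1.13 kmol/m³; Y_D = C_D/C_{A0} = 0.316.

0.316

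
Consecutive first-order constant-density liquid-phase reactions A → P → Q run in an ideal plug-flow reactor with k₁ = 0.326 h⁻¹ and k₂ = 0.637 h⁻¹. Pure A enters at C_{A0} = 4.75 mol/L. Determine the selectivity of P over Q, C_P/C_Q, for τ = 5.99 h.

The intermediate concentration in a first-order A→B→C sequence is C_P = k₁C_{A0}(e^(−k₁τ) − e^(−k₂τ))/(k₂−k₁).
e^(−k₁τ) = e^(−0.326×5.99) = e^(−1.953) = 0.1419; e^(−k₂τ) = e^(−3.816) = 0.02202.
C_P = 0.326×4.75/(0.637−0.326) × (0.1419−0.02202) = 4.979×0.1199 = 0.5968 mol/L.
C_A = C_{A0}e^(−k₁τ) = 0.6740 mol/L, so C_Q = C_{A0}−C_A−C_P = 3.479 mol/L; C_P/C_Q = 0.172.

0.172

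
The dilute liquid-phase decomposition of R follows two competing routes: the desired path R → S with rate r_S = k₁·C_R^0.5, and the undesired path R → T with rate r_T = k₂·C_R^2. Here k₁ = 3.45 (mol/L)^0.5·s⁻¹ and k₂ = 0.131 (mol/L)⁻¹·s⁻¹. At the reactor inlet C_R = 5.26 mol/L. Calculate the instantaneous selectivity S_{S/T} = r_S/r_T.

2.18

S_{S/T} = r_S/r_T = (k₁·C_R^0.5)/(k₂·C_R^2) = (k₁/k₂)·C_R^-1.5.
= (3.45×5.260^0.5) / (0.131×5.260^2) = 7.912/3.624 = 2.18.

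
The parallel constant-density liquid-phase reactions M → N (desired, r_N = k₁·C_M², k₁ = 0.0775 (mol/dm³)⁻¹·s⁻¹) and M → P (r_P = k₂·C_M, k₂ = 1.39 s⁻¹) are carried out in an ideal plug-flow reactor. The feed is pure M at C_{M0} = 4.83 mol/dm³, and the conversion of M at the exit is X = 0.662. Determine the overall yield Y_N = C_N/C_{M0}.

C_M = C_{M0}(1−X) = 1.633 mol/dm³.
Along a PFR/batch, dC_P/dC_M = −r_P/(r_N+r_P) = −k₂/(k₂+k₁·C_M).
Integrating from C_{M0} to C_M: C_P = (1.39/0.0775)·ln[(1.39+0.0775·4.83)/(1.39+0.0775·1.63)] = 17.94·ln(1.764/1.517) = 2.715 mol/dm³.
Then C_N = (C_{M0}−C_M) − C_P = 3.197 − 2.715 = 0.4829 mol/dm³.
Y_N = C_N/C_{M0} = 0.4829/4.83 = 0.1000.

0.1000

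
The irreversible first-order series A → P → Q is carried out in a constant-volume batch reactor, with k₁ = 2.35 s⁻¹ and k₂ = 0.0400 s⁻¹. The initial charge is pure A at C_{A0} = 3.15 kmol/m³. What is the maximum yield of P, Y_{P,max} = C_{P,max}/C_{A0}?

0.932

For a first-order series the maximum intermediate yield is C_{P,max}/C_{A0} = (k₁/k₂)^[k₂/(k₂−k₁)].
= (2.35/0.0400)^(0.0400/(0.0400−2.35)) = (58.75)^(-0.01732) = 0.9319.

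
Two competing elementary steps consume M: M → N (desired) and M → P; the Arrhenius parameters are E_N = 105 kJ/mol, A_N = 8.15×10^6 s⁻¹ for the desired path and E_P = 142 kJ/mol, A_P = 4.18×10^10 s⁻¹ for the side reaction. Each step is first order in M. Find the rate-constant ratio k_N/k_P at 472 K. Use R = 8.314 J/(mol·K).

2.43

k_N/k_P = (A_N/A_P)·exp[−(E_N−E_P)/(RT)] = (A_N/A_P)·exp[(E_P−E_N)/(RT)].
(E_P−E_N)/(RT) = (142−105)×10³/(8.314×472) = 37000/3924 = 9.429.
k_N/k_P = (8.15×10^6/4.18×10^10)·exp(9.429) = 1.950×10^-4 × 12440 = 2.43.
Since E_N < E_P, lowering the temperature improves selectivity toward N.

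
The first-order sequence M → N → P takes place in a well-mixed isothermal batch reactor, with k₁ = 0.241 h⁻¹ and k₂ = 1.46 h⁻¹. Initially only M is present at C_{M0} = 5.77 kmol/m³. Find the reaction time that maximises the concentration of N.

1.48 h

For first-order series the maximum of C_N occurs at t_opt = ln(k₂/k₁)/(k₂−k₁).
= ln(1.46/0.241)/(1.46−0.241) = ln(6.058)/1.219 = 1.801/1.219 = 1.48 h.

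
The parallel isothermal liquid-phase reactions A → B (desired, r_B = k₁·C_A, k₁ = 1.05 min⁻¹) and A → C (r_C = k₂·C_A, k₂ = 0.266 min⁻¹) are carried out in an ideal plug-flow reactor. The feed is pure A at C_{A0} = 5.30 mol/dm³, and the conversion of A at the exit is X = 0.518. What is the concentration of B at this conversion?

C_A = C_{A0}(1−X) = 2.555 mol/dm³.
Both paths are first order in A, so the instantaneous fraction to B is constant: dC_B/d(−C_A) = k₁/(k₁+k₂) = 0.7979.
C_B = 0.7979·(C_{A0}−C_A) = 0.7979×2.745 = 2.19 mol/dm³.

2.19 mol/dm³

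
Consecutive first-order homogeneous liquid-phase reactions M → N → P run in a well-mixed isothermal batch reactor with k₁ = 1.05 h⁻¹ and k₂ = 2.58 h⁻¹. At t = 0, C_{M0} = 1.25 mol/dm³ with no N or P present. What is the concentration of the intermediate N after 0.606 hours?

The intermediate concentration in a first-order A→B→C sequence is C_N = k₁C_{M0}(e^(−k₁t) − e^(−k₂t))/(k₂−k₁).
e^(−k₁t) = e^(−1.05×0.606) = e^(−0.6363) = 0.5292; e^(−k₂t) = e^(−1.563) = 0.2094.
C_N = 1.05×1.25/(2.58−1.05) × (0.5292−0.2094) = 0.8578×0.3198 = 0.2744 mol/dm³.

0.274 mol/dm³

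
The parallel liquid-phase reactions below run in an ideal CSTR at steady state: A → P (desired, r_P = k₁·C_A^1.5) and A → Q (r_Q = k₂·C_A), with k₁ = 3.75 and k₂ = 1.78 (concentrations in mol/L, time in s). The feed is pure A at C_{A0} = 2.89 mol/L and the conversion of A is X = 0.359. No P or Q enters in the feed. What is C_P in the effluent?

0.769 mol/L

Exit C_A = C_{A0}(1−X) = 2.89×0.641 = 1.852 mol/L.
In a CSTR the entire volume is at exit conditions, so r_P = 3.75×1.852^1.5 = 9.455 and r_Q = 1.78×1.852 = 3.297.
Fraction of consumed A going to P: r_P/(r_P+r_Q) = 0.7414.
C_P = 0.7414·C_{A0}·X = 0.7414×2.89×0.359 = 0.769 mol/L.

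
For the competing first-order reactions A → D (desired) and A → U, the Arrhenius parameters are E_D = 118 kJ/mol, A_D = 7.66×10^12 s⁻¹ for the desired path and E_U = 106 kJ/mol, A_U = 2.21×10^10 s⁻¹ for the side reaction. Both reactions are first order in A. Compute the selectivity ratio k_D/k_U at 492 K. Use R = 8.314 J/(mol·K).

18.4

Since both paths have the same order in A, the concentration cancels and S_{D/U} = k_D/k_U = (A_D/A_U)·exp[(E_U−E_D)/(RT)].
(E_U−E_D)/(RT) = (106−118)×10³/(8.314×492) = -12000/4090 = -2.934.
k_D/k_U = (7.66×10^12/2.21×10^10)·exp(-2.934) = 346.6 × 0.05320 = 18.4.
Since E_D > E_U, raising the temperature improves selectivity toward D.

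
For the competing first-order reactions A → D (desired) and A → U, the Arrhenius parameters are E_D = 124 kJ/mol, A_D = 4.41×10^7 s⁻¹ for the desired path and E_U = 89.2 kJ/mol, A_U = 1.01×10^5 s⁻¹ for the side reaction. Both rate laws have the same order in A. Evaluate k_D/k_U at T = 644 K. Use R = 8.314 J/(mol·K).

0.657

Since both paths have the same order in A, the concentration cancels and S_{D/U} = k_D/k_U = (A_D/A_U)·exp[(E_U−E_D)/(RT)].
(E_U−E_D)/(RT) = (89.2−124)×10³/(8.314×644) = -34800/5354 = -6.500.
k_D/k_U = (4.41×10^7/1.01×10^5)·exp(-6.500) = 436.6 × 0.001504 = 0.657.
Since E_D > E_U, raising the temperature improves selectivity toward D.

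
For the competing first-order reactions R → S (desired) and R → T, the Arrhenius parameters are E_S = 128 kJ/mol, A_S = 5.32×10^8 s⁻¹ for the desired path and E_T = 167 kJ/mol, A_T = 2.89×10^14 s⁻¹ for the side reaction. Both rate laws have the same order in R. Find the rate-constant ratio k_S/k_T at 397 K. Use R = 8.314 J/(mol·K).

Since both paths have the same order in R, the concentration cancels and S_{S/T} = k_S/k_T = (A_S/A_T)·exp[(E_T−E_S)/(RT)].
(E_T−E_S)/(RT) = (167−128)×10³/(8.314×397) = 39000/3301 = 11.82.
k_S/k_T = (5.32×10^8/2.89×10^14)·exp(11.82) = 1.841×10^-6 × 1.354×10^5 = 0.249.

0.249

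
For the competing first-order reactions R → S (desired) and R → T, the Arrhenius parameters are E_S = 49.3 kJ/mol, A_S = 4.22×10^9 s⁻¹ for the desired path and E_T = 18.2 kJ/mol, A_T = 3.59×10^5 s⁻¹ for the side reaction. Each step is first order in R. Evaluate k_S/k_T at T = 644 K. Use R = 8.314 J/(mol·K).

35.3

k_S/k_T = (A_S/A_T)·exp[−(E_S−E_T)/(RT)] = (A_S/A_T)·exp[(E_T−E_S)/(RT)].
(E_T−E_S)/(RT) = (18.2−49.3)×10³/(8.314×644) = -31100/5354 = -5.809.
k_S/k_T = (4.22×10^9/3.59×10^5)·exp(-5.809) = 11755 × 0.003002 = 35.3.
Since E_S > E_T, raising the temperature improves selectivity toward S.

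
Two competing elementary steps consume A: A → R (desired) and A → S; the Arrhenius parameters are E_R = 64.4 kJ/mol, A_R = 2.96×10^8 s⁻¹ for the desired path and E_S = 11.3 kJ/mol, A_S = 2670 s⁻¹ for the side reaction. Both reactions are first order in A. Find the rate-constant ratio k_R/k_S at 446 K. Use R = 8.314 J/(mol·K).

Since both paths have the same order in A, the concentration cancels and S_{R/S} = k_R/k_S = (A_R/A_S)·exp[(E_S−E_R)/(RT)].
(E_S−E_R)/(RT) = (11.3−64.4)×10³/(8.314×446) = -53100/3708 = -14.32.
k_R/k_S = (2.96×10^8/2670)·exp(-14.32) = 1.109×10^5 × 6.037×10^-7 = 0.0669.
Since E_R > E_S, raising the temperature improves selectivity toward R.

0.0669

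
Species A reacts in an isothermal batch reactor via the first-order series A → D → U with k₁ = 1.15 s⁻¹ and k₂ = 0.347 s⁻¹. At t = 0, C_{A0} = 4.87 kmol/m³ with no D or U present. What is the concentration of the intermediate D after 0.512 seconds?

For first-order series with pure A initially, C_D(t) = k₁C_{A0}/(k₂−k₁)·(e^(−k₁t) − e^(−k₂t)).
e^(−k₁t) = e^(−1.15×0.512) = e^(−0.5888) = 0.5550; e^(−k₂t) = e^(−0.1777) = 0.8372.
C_D = 1.15×4.87/(0.347−1.15) × (0.5550−0.8372) = (-6.974)×(-0.2822) = 1.968 kmol/m³.

1.97 kmol/m³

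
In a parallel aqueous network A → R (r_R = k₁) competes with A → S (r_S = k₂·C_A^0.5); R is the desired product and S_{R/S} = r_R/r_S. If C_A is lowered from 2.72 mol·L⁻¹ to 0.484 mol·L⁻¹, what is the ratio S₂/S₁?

S_{R/S} = (k₁/k₂)·C_A^-0.5, so S₂/S₁ = (C_{A,2}/C_{A,1})^-0.5.
= (0.484/2.72)^(-0.5) = (0.1779)^(-0.5) = 2.37.

2.37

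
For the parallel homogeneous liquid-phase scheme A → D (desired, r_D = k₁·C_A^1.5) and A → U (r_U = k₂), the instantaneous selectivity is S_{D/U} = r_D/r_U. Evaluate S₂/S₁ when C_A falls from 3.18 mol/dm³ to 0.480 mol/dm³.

0.0586

S_{D/U} = (k₁/k₂)·C_A^1.5, so S₂/S₁ = (C_{A,2}/C_{A,1})^1.5.
= (0.480/3.18)^1.5 = (0.1509)^1.5 = 0.0586.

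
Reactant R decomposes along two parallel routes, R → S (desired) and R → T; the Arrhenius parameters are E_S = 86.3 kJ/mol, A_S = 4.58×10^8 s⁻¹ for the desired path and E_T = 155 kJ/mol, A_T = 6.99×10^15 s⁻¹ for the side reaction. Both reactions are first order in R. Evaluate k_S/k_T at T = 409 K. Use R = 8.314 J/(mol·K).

39.0

Since both paths have the same order in R, the concentration cancels and S_{S/T} = k_S/k_T = (A_S/A_T)·exp[(E_T−E_S)/(RT)].
(E_T−E_S)/(RT) = (155−86.3)×10³/(8.314×409) = 68700/3400 = 20.20.
k_S/k_T = (4.58×10^8/6.99×10^15)·exp(20.20) = 6.552×10^-8 × 5.946×10^8 = 39.0.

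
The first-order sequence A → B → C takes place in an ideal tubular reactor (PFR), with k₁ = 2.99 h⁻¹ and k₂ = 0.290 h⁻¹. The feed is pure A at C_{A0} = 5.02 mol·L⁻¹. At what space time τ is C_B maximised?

0.864 h

Setting dC_B/dτ = 0 gives τ_opt = ln(k₂/k₁)/(k₂−k₁).
= ln(0.290/2.99)/(0.290−2.99) = ln(0.09699)/-2.700 = -2.333/-2.700 = 0.864 h.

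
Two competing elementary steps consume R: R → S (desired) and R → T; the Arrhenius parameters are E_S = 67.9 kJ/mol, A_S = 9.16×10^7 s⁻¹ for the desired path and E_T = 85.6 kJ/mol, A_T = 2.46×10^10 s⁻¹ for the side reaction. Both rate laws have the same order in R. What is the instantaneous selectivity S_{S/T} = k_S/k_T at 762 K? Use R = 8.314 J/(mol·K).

Since both paths have the same order in R, the concentration cancels and S_{S/T} = k_S/k_T = (A_S/A_T)·exp[(E_T−E_S)/(RT)].
(E_T−E_S)/(RT) = (85.6−67.9)×10³/(8.314×762) = 17700/6335 = 2.794.
k_S/k_T = (9.16×10^7/2.46×10^10)·exp(2.794) = 0.003724 × 16.34 = 0.0609.
Since E_S < E_T, lowering the temperature improves selectivity toward S.

0.0609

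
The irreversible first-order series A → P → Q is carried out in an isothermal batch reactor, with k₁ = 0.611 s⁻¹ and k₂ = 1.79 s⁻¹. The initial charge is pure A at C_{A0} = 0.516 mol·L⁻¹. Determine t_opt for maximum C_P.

0.912 s

Setting dC_P/dt = 0 gives t_opt = ln(k₂/k₁)/(k₂−k₁).
= ln(1.79/0.611)/(1.79−0.611) = ln(2.930)/1.179 = 1.075/1.179 = 0.912 s.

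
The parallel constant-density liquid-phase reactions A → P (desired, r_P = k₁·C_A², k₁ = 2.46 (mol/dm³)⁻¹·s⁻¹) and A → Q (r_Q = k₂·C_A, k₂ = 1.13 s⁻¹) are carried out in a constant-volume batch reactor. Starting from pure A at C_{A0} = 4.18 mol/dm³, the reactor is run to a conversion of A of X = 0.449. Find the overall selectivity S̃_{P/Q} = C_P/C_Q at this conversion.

6.88

C_A = C_{A0}(1−X) = 2.303 mol/dm³.
Along a PFR/batch, dC_Q/dC_A = −r_Q/(r_P+r_Q) = −k₂/(k₂+k₁·C_A).
Integrating from C_{A0} to C_A: C_Q = (1.13/2.46)·ln[(1.13+2.46·4.18)/(1.13+2.46·2.30)] = 0.4593·ln(11.41/6.796) = 0.2381 mol/dm³.
Then C_P = (C_{A0}−C_A) − C_Q = 1.877 − 0.2381 = 1.639 mol/dm³.
S̃_{P/Q} = C_P/C_Q = 1.639/0.2381 = 6.88.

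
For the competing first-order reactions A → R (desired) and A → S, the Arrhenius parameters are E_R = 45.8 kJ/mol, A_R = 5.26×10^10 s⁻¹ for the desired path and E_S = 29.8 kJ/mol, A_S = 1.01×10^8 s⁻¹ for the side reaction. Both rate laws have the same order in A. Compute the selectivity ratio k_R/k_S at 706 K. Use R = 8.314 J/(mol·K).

34.1

Since both paths have the same order in A, the concentration cancels and S_{R/S} = k_R/k_S = (A_R/A_S)·exp[(E_S−E_R)/(RT)].
(E_S−E_R)/(RT) = (29.8−45.8)×10³/(8.314×706) = -16000/5870 = -2.726.
k_R/k_S = (5.26×10^10/1.01×10^8)·exp(-2.726) = 520.8 × 0.06549 = 34.1.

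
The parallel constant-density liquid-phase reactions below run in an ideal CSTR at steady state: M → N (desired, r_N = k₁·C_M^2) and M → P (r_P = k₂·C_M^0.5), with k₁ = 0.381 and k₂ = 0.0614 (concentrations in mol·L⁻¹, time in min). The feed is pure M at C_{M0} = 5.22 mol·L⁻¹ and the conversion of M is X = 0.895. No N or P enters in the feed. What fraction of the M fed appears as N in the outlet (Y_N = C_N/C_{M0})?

0.641

Exit C_M = C_{M0}(1−X) = 5.22×0.105 = 0.5481 mol·L⁻¹.
In a CSTR the entire volume is at exit conditions, so r_N = 0.381×0.5481^2 = 0.1145 and r_P = 0.0614×0.5481^0.5 = 0.04546.
Fraction of consumed M going to N: r_N/(r_N+r_P) = 0.7157.
C_N = 0.7157·C_{M0}·X = 0.7157×5.22×0.895 = 3.34 mol·L⁻¹; Y_N = C_N/C_{M0} = 0.641.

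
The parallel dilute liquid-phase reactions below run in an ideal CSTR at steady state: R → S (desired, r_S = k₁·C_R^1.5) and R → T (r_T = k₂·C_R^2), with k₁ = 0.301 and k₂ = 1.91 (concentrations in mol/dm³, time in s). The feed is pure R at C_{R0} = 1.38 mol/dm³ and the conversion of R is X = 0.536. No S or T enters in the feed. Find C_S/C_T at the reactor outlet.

0.197

Exit C_R = C_{R0}(1−X) = 1.38×0.464 = 0.6403 mol/dm³.
A CSTR operates uniformly at the exit composition, giving r_S = 0.1542 and r_T = 0.7831 (each k·C_R^n at C_R = 0.6403).
Overall selectivity = C_S/C_T = r_Sτ/(r_Tτ) = r_S/r_T = 0.197.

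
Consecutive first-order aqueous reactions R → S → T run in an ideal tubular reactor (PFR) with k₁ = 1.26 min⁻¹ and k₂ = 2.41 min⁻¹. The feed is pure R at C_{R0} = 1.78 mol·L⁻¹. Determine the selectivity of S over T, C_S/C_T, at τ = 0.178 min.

For first-order series with pure R initially, C_S(τ) = k₁C_{R0}/(k₂−k₁)·(e^(−k₁τ) − e^(−k₂τ)).
e^(−k₁τ) = e^(−1.26×0.178) = e^(−0.2243) = 0.7991; e^(−k₂τ) = e^(−0.4290) = 0.6512.
C_S = 1.26×1.78/(2.41−1.26) × (0.7991−0.6512) = 1.950×0.1479 = 0.2885 mol·L⁻¹.
C_R = C_{R0}e^(−k₁τ) = 1.422 mol·L⁻¹, so C_T = C_{R0}−C_R−C_S = 0.06914 mol·L⁻¹; C_S/C_T = 4.17.

4.17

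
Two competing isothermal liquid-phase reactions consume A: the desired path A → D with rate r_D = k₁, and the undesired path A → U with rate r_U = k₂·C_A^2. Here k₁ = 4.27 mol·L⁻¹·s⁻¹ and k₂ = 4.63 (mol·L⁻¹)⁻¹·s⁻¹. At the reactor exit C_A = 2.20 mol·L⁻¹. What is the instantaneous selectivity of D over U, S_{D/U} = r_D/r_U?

0.191

S_{D/U} = r_D/r_U = (k₁)/(k₂·C_A^2) = (k₁/k₂)·C_A^-2.
= (4.27) / (4.63×2.200^2) = 4.270/22.41 = 0.191.
The undesired path is higher order in A, so low C_A (CSTR or dilute feed) favours D.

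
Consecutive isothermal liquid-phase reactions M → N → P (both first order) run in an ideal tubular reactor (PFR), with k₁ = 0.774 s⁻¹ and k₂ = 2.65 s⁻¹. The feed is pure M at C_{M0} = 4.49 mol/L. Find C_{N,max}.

0.789 mol/L

Evaluating C_N at τ_opt = ln(k₂/k₁)/(k₂−k₁) gives C_{N,max}/C_{M0} = (k₁/k₂)^[k₂/(k₂−k₁)].
= (0.774/2.65)^(2.65/(2.65−0.774)) = (0.2921)^(1.413) = 0.1758.
C_{N,max} = 0.1758×4.49 = 0.789 mol/L.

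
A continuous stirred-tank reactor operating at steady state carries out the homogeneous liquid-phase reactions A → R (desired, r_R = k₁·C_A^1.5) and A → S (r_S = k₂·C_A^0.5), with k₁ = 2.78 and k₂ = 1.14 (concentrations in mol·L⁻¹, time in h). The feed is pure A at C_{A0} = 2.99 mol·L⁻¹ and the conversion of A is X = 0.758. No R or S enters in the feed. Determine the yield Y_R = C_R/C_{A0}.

Exit C_A = C_{A0}(1−X) = 2.99×0.242 = 0.7236 mol·L⁻¹.
Rates in a CSTR are evaluated at the outlet concentration: r_R = 2.78×0.7236^1.5 = 1.711, r_S = 1.14×0.7236^0.5 = 0.9697.
Fraction of consumed A going to R: r_R/(r_R+r_S) = 0.6383.
C_R = 0.6383·C_{A0}·X = 0.6383×2.99×0.758 = 1.45 mol·L⁻¹; Y_R = C_R/C_{A0} = 0.484.

0.484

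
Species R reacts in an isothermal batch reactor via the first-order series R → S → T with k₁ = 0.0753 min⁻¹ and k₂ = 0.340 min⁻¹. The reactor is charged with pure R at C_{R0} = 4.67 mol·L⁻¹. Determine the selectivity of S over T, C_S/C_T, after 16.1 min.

Solving the coupled first-order balances gives C_S(t) = [k₁/(k₂−k₁)]·C_{R0}·(e^(−k₁t) − e^(−k₂t)).
e^(−k₁t) = e^(−0.0753×16.1) = e^(−1.212) = 0.2975; e^(−k₂t) = e^(−5.474) = 0.004194.
C_S = 0.0753×4.67/(0.340−0.0753) × (0.2975−0.004194) = 1.328×0.2933 = 0.3897 mol·L⁻¹.
C_R = C_{R0}e^(−k₁t) = 1.389 mol·L⁻¹, so C_T = C_{R0}−C_R−C_S = 2.891 mol·L⁻¹; C_S/C_T = 0.135.

0.135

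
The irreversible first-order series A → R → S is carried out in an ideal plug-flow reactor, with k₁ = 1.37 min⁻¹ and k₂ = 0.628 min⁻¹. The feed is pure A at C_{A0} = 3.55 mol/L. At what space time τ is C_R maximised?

1.05 min

For first-order series the maximum of C_R occurs at τ_opt = ln(k₂/k₁)/(k₂−k₁).
= ln(0.628/1.37)/(0.628−1.37) = ln(0.4584)/-0.7420 = -0.7800/-0.7420 = 1.05 min.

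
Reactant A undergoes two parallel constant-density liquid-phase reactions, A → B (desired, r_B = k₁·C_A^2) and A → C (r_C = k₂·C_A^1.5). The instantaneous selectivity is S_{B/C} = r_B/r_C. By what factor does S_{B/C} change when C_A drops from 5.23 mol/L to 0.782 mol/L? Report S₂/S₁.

S_{B/C} = (k₁/k₂)·C_A^0.5, so S₂/S₁ = (C_{A,2}/C_{A,1})^0.5.
= (0.782/5.23)^0.5 = (0.1495)^0.5 = 0.387.

0.387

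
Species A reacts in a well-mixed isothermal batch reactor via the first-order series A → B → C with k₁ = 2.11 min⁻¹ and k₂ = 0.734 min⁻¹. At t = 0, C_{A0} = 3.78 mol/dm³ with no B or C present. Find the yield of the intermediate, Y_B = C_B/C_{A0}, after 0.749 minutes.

The intermediate concentration in a first-order A→B→C sequence is C_B = k₁C_{A0}(e^(−k₁t) − e^(−k₂t))/(k₂−k₁).
e^(−k₁t) = e^(−2.11×0.749) = e^(−1.580) = 0.2059; e^(−k₂t) = e^(−0.5498) = 0.5771.
C_B = 2.11×3.78/(0.734−2.11) × (0.2059−0.5771) = (-5.796)×(-0.3712) = 2.152 mol/dm³.
Y_B = C_B/C_{A0} = 2.152/3.78 = 0.569.

0.569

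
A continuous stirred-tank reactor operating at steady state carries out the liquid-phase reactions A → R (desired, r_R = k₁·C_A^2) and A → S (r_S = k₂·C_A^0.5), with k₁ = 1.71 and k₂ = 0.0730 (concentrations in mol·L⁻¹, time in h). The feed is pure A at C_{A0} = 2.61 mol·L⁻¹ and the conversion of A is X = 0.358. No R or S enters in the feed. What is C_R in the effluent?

Exit C_A = C_{A0}(1−X) = 2.61×0.642 = 1.676 mol·L⁻¹.
In a CSTR the entire volume is at exit conditions, so r_R = 1.71×1.676^2 = 4.801 and r_S = 0.0730×1.676^0.5 = 0.09450.
Fraction of consumed A going to R: r_R/(r_R+r_S) = 0.9807.
C_R = 0.9807·C_{A0}·X = 0.9807×2.61×0.358 = 0.916 mol·L⁻¹.

0.916 mol·L⁻¹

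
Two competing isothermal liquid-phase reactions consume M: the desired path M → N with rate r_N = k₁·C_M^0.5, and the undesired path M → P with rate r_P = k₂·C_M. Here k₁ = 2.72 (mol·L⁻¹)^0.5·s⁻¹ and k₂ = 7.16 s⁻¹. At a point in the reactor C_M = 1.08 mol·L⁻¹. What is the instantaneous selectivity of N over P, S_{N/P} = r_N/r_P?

0.366

S_{N/P} = r_N/r_P = (k₁·C_M^0.5)/(k₂·C_M) = (k₁/k₂)·C_M^-0.5.
= (2.72×1.080^0.5) / (7.16×1.080) = 2.827/7.733 = 0.366.
The undesired path is higher order in M, so low C_M (CSTR or dilute feed) favours N.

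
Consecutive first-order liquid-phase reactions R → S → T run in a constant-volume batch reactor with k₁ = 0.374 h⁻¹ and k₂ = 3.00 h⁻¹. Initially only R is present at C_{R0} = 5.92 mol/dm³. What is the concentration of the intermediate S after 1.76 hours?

0.432 mol/dm³

Solving the coupled first-order balances gives C_S(t) = [k₁/(k₂−k₁)]·C_{R0}·(e^(−k₁t) − e^(−k₂t)).
e^(−k₁t) = e^(−0.374×1.76) = e^(−0.6582) = 0.5178; e^(−k₂t) = e^(−5.280) = 0.005092.
C_S = 0.374×5.92/(3.00−0.374) × (0.5178−0.005092) = 0.8431×0.5127 = 0.4323 mol/dm³.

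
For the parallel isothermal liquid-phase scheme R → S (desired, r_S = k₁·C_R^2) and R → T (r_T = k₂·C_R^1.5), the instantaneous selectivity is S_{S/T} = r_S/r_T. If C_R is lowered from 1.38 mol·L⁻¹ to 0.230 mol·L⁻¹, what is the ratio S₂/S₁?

0.408

S_{S/T} = (k₁/k₂)·C_R^0.5, so S₂/S₁ = (C_{R,2}/C_{R,1})^0.5.
= (0.230/1.38)^0.5 = (0.1667)^0.5 = 0.408.
Selectivity toward S falls as C_R falls — high-concentration operation is favoured.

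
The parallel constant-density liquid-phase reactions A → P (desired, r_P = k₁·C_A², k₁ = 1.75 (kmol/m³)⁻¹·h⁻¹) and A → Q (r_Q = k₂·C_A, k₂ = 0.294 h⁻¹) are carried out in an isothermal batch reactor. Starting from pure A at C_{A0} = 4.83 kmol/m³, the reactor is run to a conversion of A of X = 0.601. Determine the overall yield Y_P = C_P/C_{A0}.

0.571

C_A = C_{A0}(1−X) = 1.927 kmol/m³.
Along a PFR/batch, dC_Q/dC_A = −r_Q/(r_P+r_Q) = −k₂/(k₂+k₁·C_A).
Integrating from C_{A0} to C_A: C_Q = (0.294/1.75)·ln[(0.294+1.75·4.83)/(0.294+1.75·1.93)] = 0.1680·ln(8.747/3.667) = 0.1461 kmol/m³.
Then C_P = (C_{A0}−C_A) − C_Q = 2.903 − 0.1461 = 2.757 kmol/m³.
Y_P = C_P/C_{A0} = 2.757/4.83 = 0.571.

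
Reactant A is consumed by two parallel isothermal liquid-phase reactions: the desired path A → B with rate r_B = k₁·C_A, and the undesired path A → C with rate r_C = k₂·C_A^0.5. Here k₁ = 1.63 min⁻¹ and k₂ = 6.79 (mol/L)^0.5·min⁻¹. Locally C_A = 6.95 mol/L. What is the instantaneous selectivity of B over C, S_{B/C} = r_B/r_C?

S_{B/C} = r_B/r_C = (k₁·C_A)/(k₂·C_A^0.5) = (k₁/k₂)·C_A^0.5.
= (1.63×6.950) / (6.79×6.950^0.5) = 11.33/17.90 = 0.633.

0.633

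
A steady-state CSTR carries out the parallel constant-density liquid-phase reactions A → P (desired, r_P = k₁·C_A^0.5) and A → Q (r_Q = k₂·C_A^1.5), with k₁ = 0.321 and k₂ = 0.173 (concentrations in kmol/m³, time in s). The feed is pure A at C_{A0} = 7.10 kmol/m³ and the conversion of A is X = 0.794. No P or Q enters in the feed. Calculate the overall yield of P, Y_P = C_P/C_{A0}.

0.444

Exit C_A = C_{A0}(1−X) = 7.10×0.206 = 1.463 kmol/m³.
A CSTR operates uniformly at the exit composition, giving r_P = 0.3882 and r_Q = 0.3060 (each k·C_A^n at C_A = 1.463).
Fraction of consumed A going to P: r_P/(r_P+r_Q) = 0.5592.
C_P = 0.5592·C_{A0}·X = 0.5592×7.10×0.794 = 3.15 kmol/m³; Y_P = C_P/C_{A0} = 0.444.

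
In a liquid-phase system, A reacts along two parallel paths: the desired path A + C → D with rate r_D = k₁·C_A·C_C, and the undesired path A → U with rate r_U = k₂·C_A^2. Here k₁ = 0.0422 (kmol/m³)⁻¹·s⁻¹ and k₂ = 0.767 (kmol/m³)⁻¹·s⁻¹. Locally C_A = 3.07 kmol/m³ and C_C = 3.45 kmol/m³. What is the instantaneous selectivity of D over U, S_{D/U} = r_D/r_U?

0.0618

S_{D/U} = r_D/r_U = (k₁·C_A·C_C)/(k₂·C_A^2) = (k₁/k₂)·C_A⁻¹·C_C.
= (0.0422×3.070×3.450) / (0.767×3.070^2) = 0.4470/7.229 = 0.0618.
The undesired path is higher order in A, so low C_A (CSTR or dilute feed) favours D.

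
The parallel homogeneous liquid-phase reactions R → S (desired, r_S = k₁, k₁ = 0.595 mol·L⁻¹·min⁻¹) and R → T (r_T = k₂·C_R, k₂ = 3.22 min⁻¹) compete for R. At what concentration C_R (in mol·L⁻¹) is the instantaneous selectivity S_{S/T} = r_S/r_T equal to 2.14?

0.0863 mol·L⁻¹

S_{S/T} = (k₁/k₂)·C_R⁻¹ ⇒ C_R = (S·k₂/k₁)^(-1).
= (2.14×3.22/0.595)^(-1) = (11.58)^(-1) = 0.0863 mol·L⁻¹.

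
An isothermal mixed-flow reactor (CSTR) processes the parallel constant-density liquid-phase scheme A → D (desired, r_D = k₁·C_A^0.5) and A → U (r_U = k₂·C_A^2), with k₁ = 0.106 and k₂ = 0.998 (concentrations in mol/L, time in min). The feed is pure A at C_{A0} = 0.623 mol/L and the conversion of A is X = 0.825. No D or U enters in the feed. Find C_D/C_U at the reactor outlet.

2.95

Exit C_A = C_{A0}(1−X) = 0.623×0.175 = 0.1090 mol/L.
A CSTR operates uniformly at the exit composition, giving r_D = 0.03500 and r_U = 0.01186 (each k·C_A^n at C_A = 0.1090).
Overall selectivity = C_D/C_U = r_Dτ/(r_Uτ) = r_D/r_U = 2.95.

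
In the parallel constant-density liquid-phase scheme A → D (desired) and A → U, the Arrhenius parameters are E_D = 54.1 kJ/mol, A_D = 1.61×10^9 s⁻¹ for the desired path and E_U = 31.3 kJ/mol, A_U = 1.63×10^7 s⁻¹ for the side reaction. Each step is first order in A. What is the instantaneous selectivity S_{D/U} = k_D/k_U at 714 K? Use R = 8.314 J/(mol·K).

With equal orders, S_{D/U} = k_D/k_U = (A_D/A_U)·exp[(E_U−E_D)/(RT)].
(E_U−E_D)/(RT) = (31.3−54.1)×10³/(8.314×714) = -22800/5936 = -3.841.
k_D/k_U = (1.61×10^9/1.63×10^7)·exp(-3.841) = 98.77 × 0.02148 = 2.12.
Since E_D > E_U, raising the temperature improves selectivity toward D.

2.12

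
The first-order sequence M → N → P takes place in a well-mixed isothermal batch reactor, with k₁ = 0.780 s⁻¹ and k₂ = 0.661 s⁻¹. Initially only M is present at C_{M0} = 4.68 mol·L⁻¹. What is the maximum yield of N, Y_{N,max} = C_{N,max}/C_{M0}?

0.399

For a first-order series the maximum intermediate yield is C_{N,max}/C_{M0} = (k₁/k₂)^[k₂/(k₂−k₁)].
= (0.780/0.661)^(0.661/(0.661−0.780)) = (1.180)^(-5.555) = 0.3987.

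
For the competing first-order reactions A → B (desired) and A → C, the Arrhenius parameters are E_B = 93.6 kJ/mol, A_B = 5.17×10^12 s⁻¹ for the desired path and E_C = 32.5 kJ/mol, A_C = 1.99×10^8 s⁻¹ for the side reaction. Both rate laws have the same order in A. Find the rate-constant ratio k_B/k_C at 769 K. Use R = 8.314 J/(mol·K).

1.84

k_B/k_C = (A_B/A_C)·exp[−(E_B−E_C)/(RT)] = (A_B/A_C)·exp[(E_C−E_B)/(RT)].
(E_C−E_B)/(RT) = (32.5−93.6)×10³/(8.314×769) = -61100/6393 = -9.557.
k_B/k_C = (5.17×10^12/1.99×10^8)·exp(-9.557) = 25980 × 7.073×10^-5 = 1.84.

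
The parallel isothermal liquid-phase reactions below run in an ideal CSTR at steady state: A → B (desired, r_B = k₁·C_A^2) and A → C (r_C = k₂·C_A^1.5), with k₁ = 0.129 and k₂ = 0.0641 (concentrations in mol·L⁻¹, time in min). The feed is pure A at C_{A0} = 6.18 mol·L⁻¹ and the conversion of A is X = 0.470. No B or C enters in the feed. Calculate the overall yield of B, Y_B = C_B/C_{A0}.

Exit C_A = C_{A0}(1−X) = 6.18×0.530 = 3.275 mol·L⁻¹.
A CSTR operates uniformly at the exit composition, giving r_B = 1.384 and r_C = 0.3800 (each k·C_A^n at C_A = 3.275).
Fraction of consumed A going to B: r_B/(r_B+r_C) = 0.7846.
C_B = 0.7846·C_{A0}·X = 0.7846×6.18×0.470 = 2.28 mol·L⁻¹; Y_B = C_B/C_{A0} = 0.369.

0.369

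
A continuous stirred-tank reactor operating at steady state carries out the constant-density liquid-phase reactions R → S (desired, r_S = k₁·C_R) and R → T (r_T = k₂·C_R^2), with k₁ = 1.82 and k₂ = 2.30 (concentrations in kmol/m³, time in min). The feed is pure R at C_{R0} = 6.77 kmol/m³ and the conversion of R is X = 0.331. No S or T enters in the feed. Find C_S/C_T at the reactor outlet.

0.175

Exit C_R = C_{R0}(1−X) = 6.77×0.669 = 4.529 kmol/m³.
A CSTR operates uniformly at the exit composition, giving r_S = 8.243 and r_T = 47.18 (each k·C_R^n at C_R = 4.529).
Overall selectivity = C_S/C_T = r_Sτ/(r_Tτ) = r_S/r_T = 0.175.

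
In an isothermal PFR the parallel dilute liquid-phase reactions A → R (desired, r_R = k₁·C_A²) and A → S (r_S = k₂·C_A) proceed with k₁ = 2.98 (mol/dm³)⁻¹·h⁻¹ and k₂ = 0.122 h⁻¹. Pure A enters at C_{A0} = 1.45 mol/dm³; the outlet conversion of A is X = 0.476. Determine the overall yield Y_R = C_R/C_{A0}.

C_A = C_{A0}(1−X) = 0.7598 mol/dm³.
Along a PFR/batch, dC_S/dC_A = −r_S/(r_R+r_S) = −k₂/(k₂+k₁·C_A).
Integrating from C_{A0} to C_A: C_S = (0.122/2.98)·ln[(0.122+2.98·1.45)/(0.122+2.98·0.760)] = 0.04094·ln(4.443/2.386) = 0.02545 mol/dm³.
Then C_R = (C_{A0}−C_A) − C_S = 0.6902 − 0.02545 = 0.6648 mol/dm³.
Y_R = C_R/C_{A0} = 0.6648/1.45 = 0.458.

0.458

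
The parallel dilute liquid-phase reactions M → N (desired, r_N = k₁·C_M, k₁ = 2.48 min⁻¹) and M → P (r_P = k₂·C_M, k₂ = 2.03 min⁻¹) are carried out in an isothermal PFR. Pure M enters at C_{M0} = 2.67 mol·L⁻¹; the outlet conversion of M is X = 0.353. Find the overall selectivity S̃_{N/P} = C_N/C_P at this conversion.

1.22

C_M = C_{M0}(1−X) = 1.727 mol·L⁻¹.
Both paths are first order in M, so the instantaneous fraction to N is constant: dC_N/d(−C_M) = k₁/(k₁+k₂) = 0.5499.
C_N = 0.5499·(C_{M0}−C_M) = 0.5499×0.9425 = 0.518 mol·L⁻¹.
C_P = (C_{M0}−C_M)−C_N = 0.4242 mol·L⁻¹; S̃_{N/P} = 0.5183/0.4242 = 1.22.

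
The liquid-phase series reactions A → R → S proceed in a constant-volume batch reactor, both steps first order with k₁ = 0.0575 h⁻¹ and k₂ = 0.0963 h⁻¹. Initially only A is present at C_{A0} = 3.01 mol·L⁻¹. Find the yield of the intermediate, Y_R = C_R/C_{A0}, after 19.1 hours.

For first-order series with pure A initially, C_R(t) = k₁C_{A0}/(k₂−k₁)·(e^(−k₁t) − e^(−k₂t)).
e^(−k₁t) = e^(−0.0575×19.1) = e^(−1.098) = 0.3335; e^(−k₂t) = e^(−1.839) = 0.1589.
C_R = 0.0575×3.01/(0.0963−0.0575) × (0.3335−0.1589) = 4.461×0.1745 = 0.7785 mol·L⁻¹.
Y_R = C_R/C_{A0} = 0.7785/3.01 = 0.259.

0.259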